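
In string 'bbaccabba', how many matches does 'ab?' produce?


Pattern 'ab?' matches 'a' optionally followed by 'b'.
String: 'bbaccabba'
Scanning left to right for 'a' then checking next char:
  Match 1: 'a' (a not followed by b)
  Match 2: 'ab' (a followed by b)
  Match 3: 'a' (a not followed by b)
Total matches: 3

3


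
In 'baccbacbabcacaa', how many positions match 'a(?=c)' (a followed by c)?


Lookahead 'a(?=c)' matches 'a' only when followed by 'c'.
String: 'baccbacbabcacaa'
Checking each position where char is 'a':
  pos 1: 'a' -> MATCH (next='c')
  pos 5: 'a' -> MATCH (next='c')
  pos 8: 'a' -> no (next='b')
  pos 11: 'a' -> MATCH (next='c')
  pos 13: 'a' -> no (next='a')
Matching positions: [1, 5, 11]
Count: 3

3


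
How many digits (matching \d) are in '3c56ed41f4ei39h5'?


\d matches any digit 0-9.
Scanning '3c56ed41f4ei39h5':
  pos 0: '3' -> DIGIT
  pos 2: '5' -> DIGIT
  pos 3: '6' -> DIGIT
  pos 6: '4' -> DIGIT
  pos 7: '1' -> DIGIT
  pos 9: '4' -> DIGIT
  pos 12: '3' -> DIGIT
  pos 13: '9' -> DIGIT
  pos 15: '5' -> DIGIT
Digits found: ['3', '5', '6', '4', '1', '4', '3', '9', '5']
Total: 9

9


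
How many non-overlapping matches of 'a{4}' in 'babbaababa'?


Pattern 'a{4}' matches exactly 4 consecutive a's (greedy, non-overlapping).
String: 'babbaababa'
Scanning for runs of a's:
  Run at pos 1: 'a' (length 1) -> 0 match(es)
  Run at pos 4: 'aa' (length 2) -> 0 match(es)
  Run at pos 7: 'a' (length 1) -> 0 match(es)
  Run at pos 9: 'a' (length 1) -> 0 match(es)
Matches found: []
Total: 0

0


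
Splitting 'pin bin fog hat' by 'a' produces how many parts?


Splitting by 'a' breaks the string at each occurrence of the separator.
Text: 'pin bin fog hat'
Parts after split:
  Part 1: 'pin bin fog h'
  Part 2: 't'
Total parts: 2

2


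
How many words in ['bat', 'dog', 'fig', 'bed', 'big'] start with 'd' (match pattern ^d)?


Pattern ^d anchors to start of word. Check which words begin with 'd':
  'bat' -> no
  'dog' -> MATCH (starts with 'd')
  'fig' -> no
  'bed' -> no
  'big' -> no
Matching words: ['dog']
Count: 1

1


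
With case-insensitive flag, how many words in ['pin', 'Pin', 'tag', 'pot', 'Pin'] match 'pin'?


Case-insensitive matching: compare each word's lowercase form to 'pin'.
  'pin' -> lower='pin' -> MATCH
  'Pin' -> lower='pin' -> MATCH
  'tag' -> lower='tag' -> no
  'pot' -> lower='pot' -> no
  'Pin' -> lower='pin' -> MATCH
Matches: ['pin', 'Pin', 'Pin']
Count: 3

3


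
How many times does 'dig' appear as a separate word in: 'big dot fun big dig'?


Scanning each word for exact match 'dig':
  Word 1: 'big' -> no
  Word 2: 'dot' -> no
  Word 3: 'fun' -> no
  Word 4: 'big' -> no
  Word 5: 'dig' -> MATCH
Total matches: 1

1


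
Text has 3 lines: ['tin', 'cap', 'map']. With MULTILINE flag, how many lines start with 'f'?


With MULTILINE flag, ^ matches the start of each line.
Lines: ['tin', 'cap', 'map']
Checking which lines start with 'f':
  Line 1: 'tin' -> no
  Line 2: 'cap' -> no
  Line 3: 'map' -> no
Matching lines: []
Count: 0

0


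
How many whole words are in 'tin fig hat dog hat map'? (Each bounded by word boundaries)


Word boundaries (\b) mark the start/end of each word.
Text: 'tin fig hat dog hat map'
Splitting by whitespace:
  Word 1: 'tin'
  Word 2: 'fig'
  Word 3: 'hat'
  Word 4: 'dog'
  Word 5: 'hat'
  Word 6: 'map'
Total whole words: 6

6


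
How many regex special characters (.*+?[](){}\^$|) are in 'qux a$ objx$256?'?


Regex special characters are: . * + ? [ ] ( ) { } \ ^ $ |
Scanning 'qux a$ objx$256?':
  pos 5: '$' -> SPECIAL
  pos 11: '$' -> SPECIAL
  pos 15: '?' -> SPECIAL
Special chars found: ['$', '$', '?']
Total: 3

3


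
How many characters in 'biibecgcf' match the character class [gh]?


Character class [gh] matches any of: {g, h}
Scanning string 'biibecgcf' character by character:
  pos 0: 'b' -> no
  pos 1: 'i' -> no
  pos 2: 'i' -> no
  pos 3: 'b' -> no
  pos 4: 'e' -> no
  pos 5: 'c' -> no
  pos 6: 'g' -> MATCH
  pos 7: 'c' -> no
  pos 8: 'f' -> no
Total matches: 1

1


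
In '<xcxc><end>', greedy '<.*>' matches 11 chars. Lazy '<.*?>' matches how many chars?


Greedy '<.*>' tries to match as MUCH as possible.
Lazy '<.*?>' tries to match as LITTLE as possible.

String: '<xcxc><end>'
Greedy '<.*>' starts at first '<' and extends to the LAST '>': '<xcxc><end>' (11 chars)
Lazy '<.*?>' starts at first '<' and stops at the FIRST '>': '<xcxc>' (6 chars)

6


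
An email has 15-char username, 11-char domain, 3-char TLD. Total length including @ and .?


An email address has format: username@domain.tld
Username length: 15
'@' character: 1
Domain length: 11
'.' character: 1
TLD length: 3
Total = 15 + 1 + 11 + 1 + 3 = 31

31


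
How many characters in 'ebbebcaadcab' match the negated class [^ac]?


Negated class [^ac] matches any char NOT in {a, c}
Scanning 'ebbebcaadcab':
  pos 0: 'e' -> MATCH
  pos 1: 'b' -> MATCH
  pos 2: 'b' -> MATCH
  pos 3: 'e' -> MATCH
  pos 4: 'b' -> MATCH
  pos 5: 'c' -> no (excluded)
  pos 6: 'a' -> no (excluded)
  pos 7: 'a' -> no (excluded)
  pos 8: 'd' -> MATCH
  pos 9: 'c' -> no (excluded)
  pos 10: 'a' -> no (excluded)
  pos 11: 'b' -> MATCH
Total matches: 7

7


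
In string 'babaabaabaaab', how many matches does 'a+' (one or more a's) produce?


Pattern 'a+' matches one or more consecutive a's.
String: 'babaabaabaaab'
Scanning for runs of a:
  Match 1: 'a' (length 1)
  Match 2: 'aa' (length 2)
  Match 3: 'aa' (length 2)
  Match 4: 'aaa' (length 3)
Total matches: 4

4


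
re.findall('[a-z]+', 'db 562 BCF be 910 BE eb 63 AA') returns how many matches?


Pattern '[a-z]+' finds one or more lowercase letters.
Text: 'db 562 BCF be 910 BE eb 63 AA'
Scanning for matches:
  Match 1: 'db'
  Match 2: 'be'
  Match 3: 'eb'
Total matches: 3

3


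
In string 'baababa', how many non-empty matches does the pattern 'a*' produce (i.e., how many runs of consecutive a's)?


Pattern 'a*' matches zero or more a's. We want non-empty runs of consecutive a's.
String: 'baababa'
Walking through the string to find runs of a's:
  Run 1: positions 1-2 -> 'aa'
  Run 2: positions 4-4 -> 'a'
  Run 3: positions 6-6 -> 'a'
Non-empty runs found: ['aa', 'a', 'a']
Count: 3

3


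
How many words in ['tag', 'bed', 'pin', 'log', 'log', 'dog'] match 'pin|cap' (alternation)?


Alternation 'pin|cap' matches either 'pin' or 'cap'.
Checking each word:
  'tag' -> no
  'bed' -> no
  'pin' -> MATCH
  'log' -> no
  'log' -> no
  'dog' -> no
Matches: ['pin']
Count: 1

1


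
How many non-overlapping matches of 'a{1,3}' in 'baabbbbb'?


Pattern 'a{1,3}' matches between 1 and 3 consecutive a's (greedy).
String: 'baabbbbb'
Finding runs of a's and applying greedy matching:
  Run at pos 1: 'aa' (length 2)
Matches: ['aa']
Count: 1

1


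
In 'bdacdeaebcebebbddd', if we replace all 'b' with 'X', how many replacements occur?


re.sub('b', 'X', text) replaces every occurrence of 'b' with 'X'.
Text: 'bdacdeaebcebebbddd'
Scanning for 'b':
  pos 0: 'b' -> replacement #1
  pos 8: 'b' -> replacement #2
  pos 11: 'b' -> replacement #3
  pos 13: 'b' -> replacement #4
  pos 14: 'b' -> replacement #5
Total replacements: 5

5


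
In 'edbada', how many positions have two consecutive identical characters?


Looking for consecutive identical characters in 'edbada':
  pos 0-1: 'e' vs 'd' -> different
  pos 1-2: 'd' vs 'b' -> different
  pos 2-3: 'b' vs 'a' -> different
  pos 3-4: 'a' vs 'd' -> different
  pos 4-5: 'd' vs 'a' -> different
Consecutive identical pairs: []
Count: 0

0


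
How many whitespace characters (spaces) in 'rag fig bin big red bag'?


\s matches whitespace characters (spaces, tabs, etc.).
Text: 'rag fig bin big red bag'
This text has 6 words separated by spaces.
Number of spaces = number of words - 1 = 6 - 1 = 5

5


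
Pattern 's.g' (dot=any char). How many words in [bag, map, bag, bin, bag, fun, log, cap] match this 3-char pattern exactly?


Pattern 's.g' means: starts with 's', any single char, ends with 'g'.
Checking each word (must be exactly 3 chars):
  'bag' (len=3): no
  'map' (len=3): no
  'bag' (len=3): no
  'bin' (len=3): no
  'bag' (len=3): no
  'fun' (len=3): no
  'log' (len=3): no
  'cap' (len=3): no
Matching words: []
Total: 0

0


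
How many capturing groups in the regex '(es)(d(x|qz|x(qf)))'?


To count capturing groups, count each '(' that starts a group.
Pattern: '(es)(d(x|qz|x(qf)))'
Walking through the pattern:
  Position 0: '(' -> group #1
  Position 4: '(' -> group #2
  Position 6: '(' -> group #3
  Position 13: '(' -> group #4
Total capturing groups: 4

4


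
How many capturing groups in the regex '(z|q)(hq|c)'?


To count capturing groups, count each '(' that starts a group.
Pattern: '(z|q)(hq|c)'
Walking through the pattern:
  Position 0: '(' -> group #1
  Position 5: '(' -> group #2
Total capturing groups: 2

2


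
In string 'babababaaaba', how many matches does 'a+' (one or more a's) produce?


Pattern 'a+' matches one or more consecutive a's.
String: 'babababaaaba'
Scanning for runs of a:
  Match 1: 'a' (length 1)
  Match 2: 'a' (length 1)
  Match 3: 'a' (length 1)
  Match 4: 'aaa' (length 3)
  Match 5: 'a' (length 1)
Total matches: 5

5


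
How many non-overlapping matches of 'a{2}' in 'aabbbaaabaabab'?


Pattern 'a{2}' matches exactly 2 consecutive a's (greedy, non-overlapping).
String: 'aabbbaaabaabab'
Scanning for runs of a's:
  Run at pos 0: 'aa' (length 2) -> 1 match(es)
  Run at pos 5: 'aaa' (length 3) -> 1 match(es)
  Run at pos 9: 'aa' (length 2) -> 1 match(es)
  Run at pos 12: 'a' (length 1) -> 0 match(es)
Matches found: ['aa', 'aa', 'aa']
Total: 3

3


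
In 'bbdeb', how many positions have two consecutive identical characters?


Looking for consecutive identical characters in 'bbdeb':
  pos 0-1: 'b' vs 'b' -> MATCH ('bb')
  pos 1-2: 'b' vs 'd' -> different
  pos 2-3: 'd' vs 'e' -> different
  pos 3-4: 'e' vs 'b' -> different
Consecutive identical pairs: ['bb']
Count: 1

1


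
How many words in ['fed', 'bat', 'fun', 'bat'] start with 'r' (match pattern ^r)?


Pattern ^r anchors to start of word. Check which words begin with 'r':
  'fed' -> no
  'bat' -> no
  'fun' -> no
  'bat' -> no
Matching words: []
Count: 0

0


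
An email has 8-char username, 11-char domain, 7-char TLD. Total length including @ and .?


An email address has format: username@domain.tld
Username length: 8
'@' character: 1
Domain length: 11
'.' character: 1
TLD length: 7
Total = 8 + 1 + 11 + 1 + 7 = 28

28


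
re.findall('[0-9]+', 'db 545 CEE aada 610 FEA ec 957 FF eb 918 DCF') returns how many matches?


Pattern '[0-9]+' finds one or more digits.
Text: 'db 545 CEE aada 610 FEA ec 957 FF eb 918 DCF'
Scanning for matches:
  Match 1: '545'
  Match 2: '610'
  Match 3: '957'
  Match 4: '918'
Total matches: 4

4


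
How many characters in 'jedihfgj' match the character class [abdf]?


Character class [abdf] matches any of: {a, b, d, f}
Scanning string 'jedihfgj' character by character:
  pos 0: 'j' -> no
  pos 1: 'e' -> no
  pos 2: 'd' -> MATCH
  pos 3: 'i' -> no
  pos 4: 'h' -> no
  pos 5: 'f' -> MATCH
  pos 6: 'g' -> no
  pos 7: 'j' -> no
Total matches: 2

2


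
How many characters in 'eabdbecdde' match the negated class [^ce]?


Negated class [^ce] matches any char NOT in {c, e}
Scanning 'eabdbecdde':
  pos 0: 'e' -> no (excluded)
  pos 1: 'a' -> MATCH
  pos 2: 'b' -> MATCH
  pos 3: 'd' -> MATCH
  pos 4: 'b' -> MATCH
  pos 5: 'e' -> no (excluded)
  pos 6: 'c' -> no (excluded)
  pos 7: 'd' -> MATCH
  pos 8: 'd' -> MATCH
  pos 9: 'e' -> no (excluded)
Total matches: 6

6


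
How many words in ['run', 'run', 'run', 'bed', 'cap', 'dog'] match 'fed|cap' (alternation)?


Alternation 'fed|cap' matches either 'fed' or 'cap'.
Checking each word:
  'run' -> no
  'run' -> no
  'run' -> no
  'bed' -> no
  'cap' -> MATCH
  'dog' -> no
Matches: ['cap']
Count: 1

1


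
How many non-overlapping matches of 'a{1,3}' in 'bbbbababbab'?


Pattern 'a{1,3}' matches between 1 and 3 consecutive a's (greedy).
String: 'bbbbababbab'
Finding runs of a's and applying greedy matching:
  Run at pos 4: 'a' (length 1)
  Run at pos 6: 'a' (length 1)
  Run at pos 9: 'a' (length 1)
Matches: ['a', 'a', 'a']
Count: 3

3


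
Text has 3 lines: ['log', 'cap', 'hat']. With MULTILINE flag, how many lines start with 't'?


With MULTILINE flag, ^ matches the start of each line.
Lines: ['log', 'cap', 'hat']
Checking which lines start with 't':
  Line 1: 'log' -> no
  Line 2: 'cap' -> no
  Line 3: 'hat' -> no
Matching lines: []
Count: 0

0


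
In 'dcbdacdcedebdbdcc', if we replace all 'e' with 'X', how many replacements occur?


re.sub('e', 'X', text) replaces every occurrence of 'e' with 'X'.
Text: 'dcbdacdcedebdbdcc'
Scanning for 'e':
  pos 8: 'e' -> replacement #1
  pos 10: 'e' -> replacement #2
Total replacements: 2

2


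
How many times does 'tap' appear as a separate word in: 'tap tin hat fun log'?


Scanning each word for exact match 'tap':
  Word 1: 'tap' -> MATCH
  Word 2: 'tin' -> no
  Word 3: 'hat' -> no
  Word 4: 'fun' -> no
  Word 5: 'log' -> no
Total matches: 1

1


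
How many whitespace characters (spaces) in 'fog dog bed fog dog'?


\s matches whitespace characters (spaces, tabs, etc.).
Text: 'fog dog bed fog dog'
This text has 5 words separated by spaces.
Number of spaces = number of words - 1 = 5 - 1 = 4

4


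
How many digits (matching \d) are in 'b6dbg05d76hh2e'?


\d matches any digit 0-9.
Scanning 'b6dbg05d76hh2e':
  pos 1: '6' -> DIGIT
  pos 5: '0' -> DIGIT
  pos 6: '5' -> DIGIT
  pos 8: '7' -> DIGIT
  pos 9: '6' -> DIGIT
  pos 12: '2' -> DIGIT
Digits found: ['6', '0', '5', '7', '6', '2']
Total: 6

6


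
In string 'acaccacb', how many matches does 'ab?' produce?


Pattern 'ab?' matches 'a' optionally followed by 'b'.
String: 'acaccacb'
Scanning left to right for 'a' then checking next char:
  Match 1: 'a' (a not followed by b)
  Match 2: 'a' (a not followed by b)
  Match 3: 'a' (a not followed by b)
Total matches: 3

3


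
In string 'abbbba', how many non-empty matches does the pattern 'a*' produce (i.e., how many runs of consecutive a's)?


Pattern 'a*' matches zero or more a's. We want non-empty runs of consecutive a's.
String: 'abbbba'
Walking through the string to find runs of a's:
  Run 1: positions 0-0 -> 'a'
  Run 2: positions 5-5 -> 'a'
Non-empty runs found: ['a', 'a']
Count: 2

2


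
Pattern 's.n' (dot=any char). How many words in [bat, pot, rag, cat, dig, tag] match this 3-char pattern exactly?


Pattern 's.n' means: starts with 's', any single char, ends with 'n'.
Checking each word (must be exactly 3 chars):
  'bat' (len=3): no
  'pot' (len=3): no
  'rag' (len=3): no
  'cat' (len=3): no
  'dig' (len=3): no
  'tag' (len=3): no
Matching words: []
Total: 0

0


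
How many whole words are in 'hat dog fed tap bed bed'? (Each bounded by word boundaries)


Word boundaries (\b) mark the start/end of each word.
Text: 'hat dog fed tap bed bed'
Splitting by whitespace:
  Word 1: 'hat'
  Word 2: 'dog'
  Word 3: 'fed'
  Word 4: 'tap'
  Word 5: 'bed'
  Word 6: 'bed'
Total whole words: 6

6


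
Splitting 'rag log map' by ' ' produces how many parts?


Splitting by ' ' breaks the string at each occurrence of the separator.
Text: 'rag log map'
Parts after split:
  Part 1: 'rag'
  Part 2: 'log'
  Part 3: 'map'
Total parts: 3

3


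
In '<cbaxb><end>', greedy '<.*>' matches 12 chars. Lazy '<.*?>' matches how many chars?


Greedy '<.*>' tries to match as MUCH as possible.
Lazy '<.*?>' tries to match as LITTLE as possible.

String: '<cbaxb><end>'
Greedy '<.*>' starts at first '<' and extends to the LAST '>': '<cbaxb><end>' (12 chars)
Lazy '<.*?>' starts at first '<' and stops at the FIRST '>': '<cbaxb>' (7 chars)

7


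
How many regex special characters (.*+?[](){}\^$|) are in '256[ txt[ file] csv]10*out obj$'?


Regex special characters are: . * + ? [ ] ( ) { } \ ^ $ |
Scanning '256[ txt[ file] csv]10*out obj$':
  pos 3: '[' -> SPECIAL
  pos 8: '[' -> SPECIAL
  pos 14: ']' -> SPECIAL
  pos 19: ']' -> SPECIAL
  pos 22: '*' -> SPECIAL
  pos 30: '$' -> SPECIAL
Special chars found: ['[', '[', ']', ']', '*', '$']
Total: 6

6


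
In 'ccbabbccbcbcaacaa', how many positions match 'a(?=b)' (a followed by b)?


Lookahead 'a(?=b)' matches 'a' only when followed by 'b'.
String: 'ccbabbccbcbcaacaa'
Checking each position where char is 'a':
  pos 3: 'a' -> MATCH (next='b')
  pos 12: 'a' -> no (next='a')
  pos 13: 'a' -> no (next='c')
  pos 15: 'a' -> no (next='a')
Matching positions: [3]
Count: 1

1


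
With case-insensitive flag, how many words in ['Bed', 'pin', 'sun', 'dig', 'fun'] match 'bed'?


Case-insensitive matching: compare each word's lowercase form to 'bed'.
  'Bed' -> lower='bed' -> MATCH
  'pin' -> lower='pin' -> no
  'sun' -> lower='sun' -> no
  'dig' -> lower='dig' -> no
  'fun' -> lower='fun' -> no
Matches: ['Bed']
Count: 1

1


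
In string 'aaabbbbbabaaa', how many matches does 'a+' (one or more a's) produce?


Pattern 'a+' matches one or more consecutive a's.
String: 'aaabbbbbabaaa'
Scanning for runs of a:
  Match 1: 'aaa' (length 3)
  Match 2: 'a' (length 1)
  Match 3: 'aaa' (length 3)
Total matches: 3

3


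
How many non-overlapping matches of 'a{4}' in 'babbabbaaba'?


Pattern 'a{4}' matches exactly 4 consecutive a's (greedy, non-overlapping).
String: 'babbabbaaba'
Scanning for runs of a's:
  Run at pos 1: 'a' (length 1) -> 0 match(es)
  Run at pos 4: 'a' (length 1) -> 0 match(es)
  Run at pos 7: 'aa' (length 2) -> 0 match(es)
  Run at pos 10: 'a' (length 1) -> 0 match(es)
Matches found: []
Total: 0

0


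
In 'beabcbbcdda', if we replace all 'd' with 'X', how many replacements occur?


re.sub('d', 'X', text) replaces every occurrence of 'd' with 'X'.
Text: 'beabcbbcdda'
Scanning for 'd':
  pos 8: 'd' -> replacement #1
  pos 9: 'd' -> replacement #2
Total replacements: 2

2


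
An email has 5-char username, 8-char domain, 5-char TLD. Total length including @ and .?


An email address has format: username@domain.tld
Username length: 5
'@' character: 1
Domain length: 8
'.' character: 1
TLD length: 5
Total = 5 + 1 + 8 + 1 + 5 = 20

20


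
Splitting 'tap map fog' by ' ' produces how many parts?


Splitting by ' ' breaks the string at each occurrence of the separator.
Text: 'tap map fog'
Parts after split:
  Part 1: 'tap'
  Part 2: 'map'
  Part 3: 'fog'
Total parts: 3

3


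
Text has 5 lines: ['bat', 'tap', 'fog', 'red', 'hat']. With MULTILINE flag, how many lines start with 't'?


With MULTILINE flag, ^ matches the start of each line.
Lines: ['bat', 'tap', 'fog', 'red', 'hat']
Checking which lines start with 't':
  Line 1: 'bat' -> no
  Line 2: 'tap' -> MATCH
  Line 3: 'fog' -> no
  Line 4: 'red' -> no
  Line 5: 'hat' -> no
Matching lines: ['tap']
Count: 1

1


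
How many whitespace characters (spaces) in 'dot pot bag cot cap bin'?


\s matches whitespace characters (spaces, tabs, etc.).
Text: 'dot pot bag cot cap bin'
This text has 6 words separated by spaces.
Number of spaces = number of words - 1 = 6 - 1 = 5

5


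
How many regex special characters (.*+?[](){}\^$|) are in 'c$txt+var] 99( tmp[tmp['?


Regex special characters are: . * + ? [ ] ( ) { } \ ^ $ |
Scanning 'c$txt+var] 99( tmp[tmp[':
  pos 1: '$' -> SPECIAL
  pos 5: '+' -> SPECIAL
  pos 9: ']' -> SPECIAL
  pos 13: '(' -> SPECIAL
  pos 18: '[' -> SPECIAL
  pos 22: '[' -> SPECIAL
Special chars found: ['$', '+', ']', '(', '[', '[']
Total: 6

6


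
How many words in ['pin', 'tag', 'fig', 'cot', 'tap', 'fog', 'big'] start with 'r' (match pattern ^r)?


Pattern ^r anchors to start of word. Check which words begin with 'r':
  'pin' -> no
  'tag' -> no
  'fig' -> no
  'cot' -> no
  'tap' -> no
  'fog' -> no
  'big' -> no
Matching words: []
Count: 0

0


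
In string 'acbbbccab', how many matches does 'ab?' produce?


Pattern 'ab?' matches 'a' optionally followed by 'b'.
String: 'acbbbccab'
Scanning left to right for 'a' then checking next char:
  Match 1: 'a' (a not followed by b)
  Match 2: 'ab' (a followed by b)
Total matches: 2

2


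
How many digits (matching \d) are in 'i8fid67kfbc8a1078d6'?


\d matches any digit 0-9.
Scanning 'i8fid67kfbc8a1078d6':
  pos 1: '8' -> DIGIT
  pos 5: '6' -> DIGIT
  pos 6: '7' -> DIGIT
  pos 11: '8' -> DIGIT
  pos 13: '1' -> DIGIT
  pos 14: '0' -> DIGIT
  pos 15: '7' -> DIGIT
  pos 16: '8' -> DIGIT
  pos 18: '6' -> DIGIT
Digits found: ['8', '6', '7', '8', '1', '0', '7', '8', '6']
Total: 9

9


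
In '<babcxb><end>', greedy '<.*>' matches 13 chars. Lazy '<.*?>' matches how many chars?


Greedy '<.*>' tries to match as MUCH as possible.
Lazy '<.*?>' tries to match as LITTLE as possible.

String: '<babcxb><end>'
Greedy '<.*>' starts at first '<' and extends to the LAST '>': '<babcxb><end>' (13 chars)
Lazy '<.*?>' starts at first '<' and stops at the FIRST '>': '<babcxb>' (8 chars)

8


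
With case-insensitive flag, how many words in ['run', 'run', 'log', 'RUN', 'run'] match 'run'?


Case-insensitive matching: compare each word's lowercase form to 'run'.
  'run' -> lower='run' -> MATCH
  'run' -> lower='run' -> MATCH
  'log' -> lower='log' -> no
  'RUN' -> lower='run' -> MATCH
  'run' -> lower='run' -> MATCH
Matches: ['run', 'run', 'RUN', 'run']
Count: 4

4


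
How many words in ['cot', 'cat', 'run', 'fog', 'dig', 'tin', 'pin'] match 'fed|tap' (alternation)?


Alternation 'fed|tap' matches either 'fed' or 'tap'.
Checking each word:
  'cot' -> no
  'cat' -> no
  'run' -> no
  'fog' -> no
  'dig' -> no
  'tin' -> no
  'pin' -> no
Matches: []
Count: 0

0


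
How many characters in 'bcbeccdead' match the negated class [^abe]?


Negated class [^abe] matches any char NOT in {a, b, e}
Scanning 'bcbeccdead':
  pos 0: 'b' -> no (excluded)
  pos 1: 'c' -> MATCH
  pos 2: 'b' -> no (excluded)
  pos 3: 'e' -> no (excluded)
  pos 4: 'c' -> MATCH
  pos 5: 'c' -> MATCH
  pos 6: 'd' -> MATCH
  pos 7: 'e' -> no (excluded)
  pos 8: 'a' -> no (excluded)
  pos 9: 'd' -> MATCH
Total matches: 5

5


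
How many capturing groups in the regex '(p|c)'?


To count capturing groups, count each '(' that starts a group.
Pattern: '(p|c)'
Walking through the pattern:
  Position 0: '(' -> group #1
Total capturing groups: 1

1


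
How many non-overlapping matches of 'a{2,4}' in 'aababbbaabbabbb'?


Pattern 'a{2,4}' matches between 2 and 4 consecutive a's (greedy).
String: 'aababbbaabbabbb'
Finding runs of a's and applying greedy matching:
  Run at pos 0: 'aa' (length 2)
  Run at pos 3: 'a' (length 1)
  Run at pos 7: 'aa' (length 2)
  Run at pos 11: 'a' (length 1)
Matches: ['aa', 'aa']
Count: 2

2


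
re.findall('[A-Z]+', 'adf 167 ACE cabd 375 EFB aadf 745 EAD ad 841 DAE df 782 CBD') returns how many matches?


Pattern '[A-Z]+' finds one or more uppercase letters.
Text: 'adf 167 ACE cabd 375 EFB aadf 745 EAD ad 841 DAE df 782 CBD'
Scanning for matches:
  Match 1: 'ACE'
  Match 2: 'EFB'
  Match 3: 'EAD'
  Match 4: 'DAE'
  Match 5: 'CBD'
Total matches: 5

5


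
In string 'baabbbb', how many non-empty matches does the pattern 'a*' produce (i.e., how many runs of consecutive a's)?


Pattern 'a*' matches zero or more a's. We want non-empty runs of consecutive a's.
String: 'baabbbb'
Walking through the string to find runs of a's:
  Run 1: positions 1-2 -> 'aa'
Non-empty runs found: ['aa']
Count: 1

1


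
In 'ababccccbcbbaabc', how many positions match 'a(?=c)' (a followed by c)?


Lookahead 'a(?=c)' matches 'a' only when followed by 'c'.
String: 'ababccccbcbbaabc'
Checking each position where char is 'a':
  pos 0: 'a' -> no (next='b')
  pos 2: 'a' -> no (next='b')
  pos 12: 'a' -> no (next='a')
  pos 13: 'a' -> no (next='b')
Matching positions: []
Count: 0

0


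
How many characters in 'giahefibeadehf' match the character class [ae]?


Character class [ae] matches any of: {a, e}
Scanning string 'giahefibeadehf' character by character:
  pos 0: 'g' -> no
  pos 1: 'i' -> no
  pos 2: 'a' -> MATCH
  pos 3: 'h' -> no
  pos 4: 'e' -> MATCH
  pos 5: 'f' -> no
  pos 6: 'i' -> no
  pos 7: 'b' -> no
  pos 8: 'e' -> MATCH
  pos 9: 'a' -> MATCH
  pos 10: 'd' -> no
  pos 11: 'e' -> MATCH
  pos 12: 'h' -> no
  pos 13: 'f' -> no
Total matches: 5

5


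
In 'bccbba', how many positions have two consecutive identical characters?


Looking for consecutive identical characters in 'bccbba':
  pos 0-1: 'b' vs 'c' -> different
  pos 1-2: 'c' vs 'c' -> MATCH ('cc')
  pos 2-3: 'c' vs 'b' -> different
  pos 3-4: 'b' vs 'b' -> MATCH ('bb')
  pos 4-5: 'b' vs 'a' -> different
Consecutive identical pairs: ['cc', 'bb']
Count: 2

2


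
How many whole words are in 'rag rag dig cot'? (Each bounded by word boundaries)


Word boundaries (\b) mark the start/end of each word.
Text: 'rag rag dig cot'
Splitting by whitespace:
  Word 1: 'rag'
  Word 2: 'rag'
  Word 3: 'dig'
  Word 4: 'cot'
Total whole words: 4

4


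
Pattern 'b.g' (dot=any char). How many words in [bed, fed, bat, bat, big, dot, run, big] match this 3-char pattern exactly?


Pattern 'b.g' means: starts with 'b', any single char, ends with 'g'.
Checking each word (must be exactly 3 chars):
  'bed' (len=3): no
  'fed' (len=3): no
  'bat' (len=3): no
  'bat' (len=3): no
  'big' (len=3): MATCH
  'dot' (len=3): no
  'run' (len=3): no
  'big' (len=3): MATCH
Matching words: ['big', 'big']
Total: 2

2


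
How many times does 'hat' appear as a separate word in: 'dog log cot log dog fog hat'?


Scanning each word for exact match 'hat':
  Word 1: 'dog' -> no
  Word 2: 'log' -> no
  Word 3: 'cot' -> no
  Word 4: 'log' -> no
  Word 5: 'dog' -> no
  Word 6: 'fog' -> no
  Word 7: 'hat' -> MATCH
Total matches: 1

1


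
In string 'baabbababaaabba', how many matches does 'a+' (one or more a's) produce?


Pattern 'a+' matches one or more consecutive a's.
String: 'baabbababaaabba'
Scanning for runs of a:
  Match 1: 'aa' (length 2)
  Match 2: 'a' (length 1)
  Match 3: 'a' (length 1)
  Match 4: 'aaa' (length 3)
  Match 5: 'a' (length 1)
Total matches: 5

5


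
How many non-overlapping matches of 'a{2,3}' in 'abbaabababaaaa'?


Pattern 'a{2,3}' matches between 2 and 3 consecutive a's (greedy).
String: 'abbaabababaaaa'
Finding runs of a's and applying greedy matching:
  Run at pos 0: 'a' (length 1)
  Run at pos 3: 'aa' (length 2)
  Run at pos 6: 'a' (length 1)
  Run at pos 8: 'a' (length 1)
  Run at pos 10: 'aaaa' (length 4)
Matches: ['aa', 'aaa']
Count: 2

2


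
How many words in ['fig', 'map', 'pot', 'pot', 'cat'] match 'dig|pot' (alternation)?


Alternation 'dig|pot' matches either 'dig' or 'pot'.
Checking each word:
  'fig' -> no
  'map' -> no
  'pot' -> MATCH
  'pot' -> MATCH
  'cat' -> no
Matches: ['pot', 'pot']
Count: 2

2


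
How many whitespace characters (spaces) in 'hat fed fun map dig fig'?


\s matches whitespace characters (spaces, tabs, etc.).
Text: 'hat fed fun map dig fig'
This text has 6 words separated by spaces.
Number of spaces = number of words - 1 = 6 - 1 = 5

5


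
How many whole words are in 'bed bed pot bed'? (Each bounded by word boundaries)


Word boundaries (\b) mark the start/end of each word.
Text: 'bed bed pot bed'
Splitting by whitespace:
  Word 1: 'bed'
  Word 2: 'bed'
  Word 3: 'pot'
  Word 4: 'bed'
Total whole words: 4

4


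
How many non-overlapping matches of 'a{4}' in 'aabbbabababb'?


Pattern 'a{4}' matches exactly 4 consecutive a's (greedy, non-overlapping).
String: 'aabbbabababb'
Scanning for runs of a's:
  Run at pos 0: 'aa' (length 2) -> 0 match(es)
  Run at pos 5: 'a' (length 1) -> 0 match(es)
  Run at pos 7: 'a' (length 1) -> 0 match(es)
  Run at pos 9: 'a' (length 1) -> 0 match(es)
Matches found: []
Total: 0

0


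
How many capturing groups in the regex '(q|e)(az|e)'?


To count capturing groups, count each '(' that starts a group.
Pattern: '(q|e)(az|e)'
Walking through the pattern:
  Position 0: '(' -> group #1
  Position 5: '(' -> group #2
Total capturing groups: 2

2


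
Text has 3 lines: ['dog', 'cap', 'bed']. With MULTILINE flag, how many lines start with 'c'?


With MULTILINE flag, ^ matches the start of each line.
Lines: ['dog', 'cap', 'bed']
Checking which lines start with 'c':
  Line 1: 'dog' -> no
  Line 2: 'cap' -> MATCH
  Line 3: 'bed' -> no
Matching lines: ['cap']
Count: 1

1


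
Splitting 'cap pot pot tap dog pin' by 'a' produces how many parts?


Splitting by 'a' breaks the string at each occurrence of the separator.
Text: 'cap pot pot tap dog pin'
Parts after split:
  Part 1: 'c'
  Part 2: 'p pot pot t'
  Part 3: 'p dog pin'
Total parts: 3

3


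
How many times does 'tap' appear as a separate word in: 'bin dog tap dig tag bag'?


Scanning each word for exact match 'tap':
  Word 1: 'bin' -> no
  Word 2: 'dog' -> no
  Word 3: 'tap' -> MATCH
  Word 4: 'dig' -> no
  Word 5: 'tag' -> no
  Word 6: 'bag' -> no
Total matches: 1

1


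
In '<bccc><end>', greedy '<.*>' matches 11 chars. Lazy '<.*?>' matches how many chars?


Greedy '<.*>' tries to match as MUCH as possible.
Lazy '<.*?>' tries to match as LITTLE as possible.

String: '<bccc><end>'
Greedy '<.*>' starts at first '<' and extends to the LAST '>': '<bccc><end>' (11 chars)
Lazy '<.*?>' starts at first '<' and stops at the FIRST '>': '<bccc>' (6 chars)

6


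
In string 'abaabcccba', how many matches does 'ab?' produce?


Pattern 'ab?' matches 'a' optionally followed by 'b'.
String: 'abaabcccba'
Scanning left to right for 'a' then checking next char:
  Match 1: 'ab' (a followed by b)
  Match 2: 'a' (a not followed by b)
  Match 3: 'ab' (a followed by b)
  Match 4: 'a' (a not followed by b)
Total matches: 4

4


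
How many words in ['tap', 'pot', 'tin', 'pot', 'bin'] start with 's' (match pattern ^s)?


Pattern ^s anchors to start of word. Check which words begin with 's':
  'tap' -> no
  'pot' -> no
  'tin' -> no
  'pot' -> no
  'bin' -> no
Matching words: []
Count: 0

0


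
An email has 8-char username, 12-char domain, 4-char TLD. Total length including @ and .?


An email address has format: username@domain.tld
Username length: 8
'@' character: 1
Domain length: 12
'.' character: 1
TLD length: 4
Total = 8 + 1 + 12 + 1 + 4 = 26

26


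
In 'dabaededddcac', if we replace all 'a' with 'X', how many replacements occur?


re.sub('a', 'X', text) replaces every occurrence of 'a' with 'X'.
Text: 'dabaededddcac'
Scanning for 'a':
  pos 1: 'a' -> replacement #1
  pos 3: 'a' -> replacement #2
  pos 11: 'a' -> replacement #3
Total replacements: 3

3


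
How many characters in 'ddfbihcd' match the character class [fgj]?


Character class [fgj] matches any of: {f, g, j}
Scanning string 'ddfbihcd' character by character:
  pos 0: 'd' -> no
  pos 1: 'd' -> no
  pos 2: 'f' -> MATCH
  pos 3: 'b' -> no
  pos 4: 'i' -> no
  pos 5: 'h' -> no
  pos 6: 'c' -> no
  pos 7: 'd' -> no
Total matches: 1

1


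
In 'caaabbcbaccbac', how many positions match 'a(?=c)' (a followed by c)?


Lookahead 'a(?=c)' matches 'a' only when followed by 'c'.
String: 'caaabbcbaccbac'
Checking each position where char is 'a':
  pos 1: 'a' -> no (next='a')
  pos 2: 'a' -> no (next='a')
  pos 3: 'a' -> no (next='b')
  pos 8: 'a' -> MATCH (next='c')
  pos 12: 'a' -> MATCH (next='c')
Matching positions: [8, 12]
Count: 2

2


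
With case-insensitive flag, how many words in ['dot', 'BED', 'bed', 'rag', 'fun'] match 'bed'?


Case-insensitive matching: compare each word's lowercase form to 'bed'.
  'dot' -> lower='dot' -> no
  'BED' -> lower='bed' -> MATCH
  'bed' -> lower='bed' -> MATCH
  'rag' -> lower='rag' -> no
  'fun' -> lower='fun' -> no
Matches: ['BED', 'bed']
Count: 2

2


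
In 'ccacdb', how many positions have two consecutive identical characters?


Looking for consecutive identical characters in 'ccacdb':
  pos 0-1: 'c' vs 'c' -> MATCH ('cc')
  pos 1-2: 'c' vs 'a' -> different
  pos 2-3: 'a' vs 'c' -> different
  pos 3-4: 'c' vs 'd' -> different
  pos 4-5: 'd' vs 'b' -> different
Consecutive identical pairs: ['cc']
Count: 1

1


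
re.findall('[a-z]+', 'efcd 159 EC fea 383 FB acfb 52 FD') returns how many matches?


Pattern '[a-z]+' finds one or more lowercase letters.
Text: 'efcd 159 EC fea 383 FB acfb 52 FD'
Scanning for matches:
  Match 1: 'efcd'
  Match 2: 'fea'
  Match 3: 'acfb'
Total matches: 3

3


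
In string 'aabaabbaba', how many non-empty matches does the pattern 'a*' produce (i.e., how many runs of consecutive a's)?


Pattern 'a*' matches zero or more a's. We want non-empty runs of consecutive a's.
String: 'aabaabbaba'
Walking through the string to find runs of a's:
  Run 1: positions 0-1 -> 'aa'
  Run 2: positions 3-4 -> 'aa'
  Run 3: positions 7-7 -> 'a'
  Run 4: positions 9-9 -> 'a'
Non-empty runs found: ['aa', 'aa', 'a', 'a']
Count: 4

4


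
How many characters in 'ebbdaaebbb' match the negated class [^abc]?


Negated class [^abc] matches any char NOT in {a, b, c}
Scanning 'ebbdaaebbb':
  pos 0: 'e' -> MATCH
  pos 1: 'b' -> no (excluded)
  pos 2: 'b' -> no (excluded)
  pos 3: 'd' -> MATCH
  pos 4: 'a' -> no (excluded)
  pos 5: 'a' -> no (excluded)
  pos 6: 'e' -> MATCH
  pos 7: 'b' -> no (excluded)
  pos 8: 'b' -> no (excluded)
  pos 9: 'b' -> no (excluded)
Total matches: 3

3


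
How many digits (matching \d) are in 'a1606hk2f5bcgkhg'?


\d matches any digit 0-9.
Scanning 'a1606hk2f5bcgkhg':
  pos 1: '1' -> DIGIT
  pos 2: '6' -> DIGIT
  pos 3: '0' -> DIGIT
  pos 4: '6' -> DIGIT
  pos 7: '2' -> DIGIT
  pos 9: '5' -> DIGIT
Digits found: ['1', '6', '0', '6', '2', '5']
Total: 6

6


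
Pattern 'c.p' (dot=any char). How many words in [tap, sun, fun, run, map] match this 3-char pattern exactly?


Pattern 'c.p' means: starts with 'c', any single char, ends with 'p'.
Checking each word (must be exactly 3 chars):
  'tap' (len=3): no
  'sun' (len=3): no
  'fun' (len=3): no
  'run' (len=3): no
  'map' (len=3): no
Matching words: []
Total: 0

0


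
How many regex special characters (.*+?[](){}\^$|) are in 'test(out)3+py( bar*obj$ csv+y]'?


Regex special characters are: . * + ? [ ] ( ) { } \ ^ $ |
Scanning 'test(out)3+py( bar*obj$ csv+y]':
  pos 4: '(' -> SPECIAL
  pos 8: ')' -> SPECIAL
  pos 10: '+' -> SPECIAL
  pos 13: '(' -> SPECIAL
  pos 18: '*' -> SPECIAL
  pos 22: '$' -> SPECIAL
  pos 27: '+' -> SPECIAL
  pos 29: ']' -> SPECIAL
Special chars found: ['(', ')', '+', '(', '*', '$', '+', ']']
Total: 8

8


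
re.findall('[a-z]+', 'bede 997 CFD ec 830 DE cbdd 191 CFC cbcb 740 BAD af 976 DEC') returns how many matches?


Pattern '[a-z]+' finds one or more lowercase letters.
Text: 'bede 997 CFD ec 830 DE cbdd 191 CFC cbcb 740 BAD af 976 DEC'
Scanning for matches:
  Match 1: 'bede'
  Match 2: 'ec'
  Match 3: 'cbdd'
  Match 4: 'cbcb'
  Match 5: 'af'
Total matches: 5

5


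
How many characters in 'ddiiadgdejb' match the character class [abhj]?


Character class [abhj] matches any of: {a, b, h, j}
Scanning string 'ddiiadgdejb' character by character:
  pos 0: 'd' -> no
  pos 1: 'd' -> no
  pos 2: 'i' -> no
  pos 3: 'i' -> no
  pos 4: 'a' -> MATCH
  pos 5: 'd' -> no
  pos 6: 'g' -> no
  pos 7: 'd' -> no
  pos 8: 'e' -> no
  pos 9: 'j' -> MATCH
  pos 10: 'b' -> MATCH
Total matches: 3

3


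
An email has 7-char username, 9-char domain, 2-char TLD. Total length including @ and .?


An email address has format: username@domain.tld
Username length: 7
'@' character: 1
Domain length: 9
'.' character: 1
TLD length: 2
Total = 7 + 1 + 9 + 1 + 2 = 20

20


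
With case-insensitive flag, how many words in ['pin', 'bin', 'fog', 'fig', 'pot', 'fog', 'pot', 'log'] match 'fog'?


Case-insensitive matching: compare each word's lowercase form to 'fog'.
  'pin' -> lower='pin' -> no
  'bin' -> lower='bin' -> no
  'fog' -> lower='fog' -> MATCH
  'fig' -> lower='fig' -> no
  'pot' -> lower='pot' -> no
  'fog' -> lower='fog' -> MATCH
  'pot' -> lower='pot' -> no
  'log' -> lower='log' -> no
Matches: ['fog', 'fog']
Count: 2

2


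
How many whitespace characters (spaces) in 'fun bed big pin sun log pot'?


\s matches whitespace characters (spaces, tabs, etc.).
Text: 'fun bed big pin sun log pot'
This text has 7 words separated by spaces.
Number of spaces = number of words - 1 = 7 - 1 = 6

6


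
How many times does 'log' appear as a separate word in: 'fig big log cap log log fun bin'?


Scanning each word for exact match 'log':
  Word 1: 'fig' -> no
  Word 2: 'big' -> no
  Word 3: 'log' -> MATCH
  Word 4: 'cap' -> no
  Word 5: 'log' -> MATCH
  Word 6: 'log' -> MATCH
  Word 7: 'fun' -> no
  Word 8: 'bin' -> no
Total matches: 3

3


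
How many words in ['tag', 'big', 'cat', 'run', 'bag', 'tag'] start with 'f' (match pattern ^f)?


Pattern ^f anchors to start of word. Check which words begin with 'f':
  'tag' -> no
  'big' -> no
  'cat' -> no
  'run' -> no
  'bag' -> no
  'tag' -> no
Matching words: []
Count: 0

0


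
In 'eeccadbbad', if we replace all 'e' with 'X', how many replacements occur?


re.sub('e', 'X', text) replaces every occurrence of 'e' with 'X'.
Text: 'eeccadbbad'
Scanning for 'e':
  pos 0: 'e' -> replacement #1
  pos 1: 'e' -> replacement #2
Total replacements: 2

2


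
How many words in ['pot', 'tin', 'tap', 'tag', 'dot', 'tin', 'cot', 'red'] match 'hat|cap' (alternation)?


Alternation 'hat|cap' matches either 'hat' or 'cap'.
Checking each word:
  'pot' -> no
  'tin' -> no
  'tap' -> no
  'tag' -> no
  'dot' -> no
  'tin' -> no
  'cot' -> no
  'red' -> no
Matches: []
Count: 0

0


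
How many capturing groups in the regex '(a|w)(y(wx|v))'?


To count capturing groups, count each '(' that starts a group.
Pattern: '(a|w)(y(wx|v))'
Walking through the pattern:
  Position 0: '(' -> group #1
  Position 5: '(' -> group #2
  Position 7: '(' -> group #3
Total capturing groups: 3

3


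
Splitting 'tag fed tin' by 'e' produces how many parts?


Splitting by 'e' breaks the string at each occurrence of the separator.
Text: 'tag fed tin'
Parts after split:
  Part 1: 'tag f'
  Part 2: 'd tin'
Total parts: 2

2


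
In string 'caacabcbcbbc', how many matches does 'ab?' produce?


Pattern 'ab?' matches 'a' optionally followed by 'b'.
String: 'caacabcbcbbc'
Scanning left to right for 'a' then checking next char:
  Match 1: 'a' (a not followed by b)
  Match 2: 'a' (a not followed by b)
  Match 3: 'ab' (a followed by b)
Total matches: 3

3


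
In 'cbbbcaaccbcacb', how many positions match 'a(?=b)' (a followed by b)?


Lookahead 'a(?=b)' matches 'a' only when followed by 'b'.
String: 'cbbbcaaccbcacb'
Checking each position where char is 'a':
  pos 5: 'a' -> no (next='a')
  pos 6: 'a' -> no (next='c')
  pos 11: 'a' -> no (next='c')
Matching positions: []
Count: 0

0


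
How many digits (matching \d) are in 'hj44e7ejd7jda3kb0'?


\d matches any digit 0-9.
Scanning 'hj44e7ejd7jda3kb0':
  pos 2: '4' -> DIGIT
  pos 3: '4' -> DIGIT
  pos 5: '7' -> DIGIT
  pos 9: '7' -> DIGIT
  pos 13: '3' -> DIGIT
  pos 16: '0' -> DIGIT
Digits found: ['4', '4', '7', '7', '3', '0']
Total: 6

6


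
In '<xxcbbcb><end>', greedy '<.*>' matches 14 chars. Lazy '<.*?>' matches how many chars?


Greedy '<.*>' tries to match as MUCH as possible.
Lazy '<.*?>' tries to match as LITTLE as possible.

String: '<xxcbbcb><end>'
Greedy '<.*>' starts at first '<' and extends to the LAST '>': '<xxcbbcb><end>' (14 chars)
Lazy '<.*?>' starts at first '<' and stops at the FIRST '>': '<xxcbbcb>' (9 chars)

9


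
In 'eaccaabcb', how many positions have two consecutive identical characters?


Looking for consecutive identical characters in 'eaccaabcb':
  pos 0-1: 'e' vs 'a' -> different
  pos 1-2: 'a' vs 'c' -> different
  pos 2-3: 'c' vs 'c' -> MATCH ('cc')
  pos 3-4: 'c' vs 'a' -> different
  pos 4-5: 'a' vs 'a' -> MATCH ('aa')
  pos 5-6: 'a' vs 'b' -> different
  pos 6-7: 'b' vs 'c' -> different
  pos 7-8: 'c' vs 'b' -> different
Consecutive identical pairs: ['cc', 'aa']
Count: 2

2


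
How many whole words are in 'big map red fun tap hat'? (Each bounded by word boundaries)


Word boundaries (\b) mark the start/end of each word.
Text: 'big map red fun tap hat'
Splitting by whitespace:
  Word 1: 'big'
  Word 2: 'map'
  Word 3: 'red'
  Word 4: 'fun'
  Word 5: 'tap'
  Word 6: 'hat'
Total whole words: 6

6
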